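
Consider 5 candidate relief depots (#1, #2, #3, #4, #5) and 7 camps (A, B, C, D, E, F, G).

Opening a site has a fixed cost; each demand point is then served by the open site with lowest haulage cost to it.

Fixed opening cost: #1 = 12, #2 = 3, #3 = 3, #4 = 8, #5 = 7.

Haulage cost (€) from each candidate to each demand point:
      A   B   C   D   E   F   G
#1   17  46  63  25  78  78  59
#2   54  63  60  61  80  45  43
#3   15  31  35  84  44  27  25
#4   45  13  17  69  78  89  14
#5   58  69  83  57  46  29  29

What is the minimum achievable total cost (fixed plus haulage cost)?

Open {#1, #3, #4}: assign each demand point to its cheapest open site.
  A→#3 15, B→#4 13, C→#4 17, D→#1 25, E→#3 44, F→#3 27, G→#4 14
  haulage cost 155, fixed 23 → total 178.
Compare {#1, #2, #3, #4}: haulage cost 155 + fixed 26 = 181.
Compare {#1, #3, #4, #5}: haulage cost 155 + fixed 30 = 185.
Compare {#1, #4, #5}: haulage cost 161 + fixed 27 = 188.
All other subsets cost ≥ 181. Minimum total cost: 178.

178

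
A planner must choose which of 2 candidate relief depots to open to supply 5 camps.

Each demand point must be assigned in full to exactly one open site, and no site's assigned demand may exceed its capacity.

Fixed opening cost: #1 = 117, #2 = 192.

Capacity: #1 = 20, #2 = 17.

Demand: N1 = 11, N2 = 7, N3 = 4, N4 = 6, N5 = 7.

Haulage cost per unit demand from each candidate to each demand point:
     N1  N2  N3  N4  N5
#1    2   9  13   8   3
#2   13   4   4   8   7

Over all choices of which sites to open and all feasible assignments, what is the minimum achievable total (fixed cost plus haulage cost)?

Open {#1, #2}; cheapest assignment that respects the capacities:
  #1 (cap 20, load 18): N1, N5 — cost 11×2 + 7×3 = 43
  #2 (cap 17, load 17): N2, N3, N4 — cost 7×4 + 4×4 + 6×8 = 92
  Shipping 135, fixed 309 → total 444.
  Any other capacity-feasible assignment to {#1, #2} ships for at least 135.
Total demand is 35 and no other set of sites has combined capacity ≥ 35, so {#1, #2} is the only feasible choice of open sites. Minimum: 444.

444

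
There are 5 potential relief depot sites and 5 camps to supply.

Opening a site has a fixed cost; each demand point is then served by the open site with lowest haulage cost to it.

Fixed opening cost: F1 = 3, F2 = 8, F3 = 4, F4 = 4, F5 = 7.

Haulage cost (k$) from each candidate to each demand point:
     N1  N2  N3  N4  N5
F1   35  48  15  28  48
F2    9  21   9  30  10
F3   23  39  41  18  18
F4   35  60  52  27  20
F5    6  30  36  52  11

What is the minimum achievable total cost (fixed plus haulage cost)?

79

Open {F2, F3}: assign each demand point to its cheapest open site.
  N1→F2 9, N2→F2 21, N3→F2 9, N4→F3 18, N5→F2 10
  haulage cost 67, fixed 12 → total 79.
Compare {F1, F2, F3}: haulage cost 67 + fixed 15 = 82.
Compare {F2, F3, F4}: haulage cost 67 + fixed 16 = 83.
Compare {F2, F3, F5}: haulage cost 64 + fixed 19 = 83.
All other subsets cost ≥ 82. Minimum total cost: 79.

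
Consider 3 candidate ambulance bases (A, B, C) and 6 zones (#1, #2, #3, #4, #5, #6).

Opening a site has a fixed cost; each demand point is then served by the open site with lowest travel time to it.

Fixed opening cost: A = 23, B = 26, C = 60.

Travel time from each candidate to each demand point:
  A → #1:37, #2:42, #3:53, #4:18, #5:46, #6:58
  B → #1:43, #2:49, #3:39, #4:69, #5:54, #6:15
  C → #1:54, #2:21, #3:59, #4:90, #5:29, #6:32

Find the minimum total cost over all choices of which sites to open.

246

Open {A, B}: assign each demand point to its cheapest open site.
  #1→A 37, #2→A 42, #3→B 39, #4→A 18, #5→A 46, #6→B 15
  travel time 197, fixed 49 → total 246.
Compare {A, B, C}: travel time 159 + fixed 109 = 268.
Compare {A, C}: travel time 190 + fixed 83 = 273.
Compare {A}: travel time 254 + fixed 23 = 277.
All other subsets cost ≥ 268. Minimum total cost: 246.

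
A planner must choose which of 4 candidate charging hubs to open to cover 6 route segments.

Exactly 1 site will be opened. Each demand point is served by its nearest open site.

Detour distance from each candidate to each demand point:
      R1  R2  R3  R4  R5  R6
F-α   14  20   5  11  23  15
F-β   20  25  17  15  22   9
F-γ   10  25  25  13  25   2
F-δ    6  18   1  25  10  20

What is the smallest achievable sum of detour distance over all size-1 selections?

80

Open {F-δ}.
  R1→F-δ 6, R2→F-δ 18, R3→F-δ 1, R4→F-δ 25, R5→F-δ 10, R6→F-δ 20  ⇒ total 80.
Compare {F-α}: total 88.
Compare {F-γ}: total 100.
No size-1 selection does better; minimum is 80.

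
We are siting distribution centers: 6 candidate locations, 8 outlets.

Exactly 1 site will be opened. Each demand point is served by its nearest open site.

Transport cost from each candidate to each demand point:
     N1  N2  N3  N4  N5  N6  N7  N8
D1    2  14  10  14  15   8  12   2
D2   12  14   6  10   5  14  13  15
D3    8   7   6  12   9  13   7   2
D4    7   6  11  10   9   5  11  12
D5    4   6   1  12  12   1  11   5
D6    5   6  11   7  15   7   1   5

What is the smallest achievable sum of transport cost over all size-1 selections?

Open {D5}.
  N1→D5 4, N2→D5 6, N3→D5 1, N4→D5 12, N5→D5 12, N6→D5 1, N7→D5 11, N8→D5 5  ⇒ total 52.
Compare {D6}: total 57.
Compare {D3}: total 64.
No size-1 selection does better; minimum is 52.

52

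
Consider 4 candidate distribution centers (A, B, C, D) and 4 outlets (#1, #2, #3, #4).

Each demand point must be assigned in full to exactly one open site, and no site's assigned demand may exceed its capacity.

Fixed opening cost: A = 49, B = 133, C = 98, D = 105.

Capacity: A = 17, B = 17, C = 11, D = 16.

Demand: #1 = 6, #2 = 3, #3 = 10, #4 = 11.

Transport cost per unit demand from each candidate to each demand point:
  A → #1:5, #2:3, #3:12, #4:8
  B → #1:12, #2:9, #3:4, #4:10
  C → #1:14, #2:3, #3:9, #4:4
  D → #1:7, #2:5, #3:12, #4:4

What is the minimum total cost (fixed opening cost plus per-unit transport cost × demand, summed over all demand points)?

363

Open {A, D}; cheapest assignment that respects the capacities:
  A (cap 17, load 16): #1, #3 — cost 6×5 + 10×12 = 150
  D (cap 16, load 14): #2, #4 — cost 3×5 + 11×4 = 59
  Shipping 209, fixed 154 → total 363.
  Any other capacity-feasible assignment to {A, D} ships for at least 209.
Compare {A, B}: its best feasible assignment gives total 367.
Compare {A, B, C}: its best feasible assignment gives total 403.
Every other set of open sites that can feasibly serve all demand totals ≥ 367 even under its best assignment. Minimum: 363.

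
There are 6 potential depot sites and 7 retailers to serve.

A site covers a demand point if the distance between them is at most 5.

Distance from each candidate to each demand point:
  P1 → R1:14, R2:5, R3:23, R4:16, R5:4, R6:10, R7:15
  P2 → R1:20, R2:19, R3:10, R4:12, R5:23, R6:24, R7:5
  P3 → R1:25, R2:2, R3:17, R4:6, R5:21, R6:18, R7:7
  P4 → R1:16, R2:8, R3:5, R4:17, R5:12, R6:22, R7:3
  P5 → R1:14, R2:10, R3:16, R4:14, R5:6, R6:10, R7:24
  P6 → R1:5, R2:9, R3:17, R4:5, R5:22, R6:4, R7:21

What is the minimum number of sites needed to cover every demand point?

3

Coverage sets (demand points within 5 of each site):
  P1: {R2, R5}
  P2: {R7}
  P3: {R2}
  P4: {R3, R7}
  P5: {}
  P6: {R1, R4, R6}
No 2 sites suffice: every size-2 union leaves at least one demand point uncovered.
But {P1, P4, P6} covers everything, so the minimum is 3.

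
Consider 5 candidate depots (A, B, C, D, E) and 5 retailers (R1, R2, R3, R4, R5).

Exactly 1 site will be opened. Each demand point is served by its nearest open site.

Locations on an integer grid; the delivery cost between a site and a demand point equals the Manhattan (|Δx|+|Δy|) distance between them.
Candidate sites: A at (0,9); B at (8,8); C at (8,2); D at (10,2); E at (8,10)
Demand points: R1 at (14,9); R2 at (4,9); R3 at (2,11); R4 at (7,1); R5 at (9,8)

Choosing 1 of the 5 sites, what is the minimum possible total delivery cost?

30

Open {B}.
  R1→B 7, R2→B 5, R3→B 9, R4→B 8, R5→B 1  ⇒ total 30.
Compare {E}: total 32.
Compare {A}: total 47.
No size-1 selection does better; minimum is 30.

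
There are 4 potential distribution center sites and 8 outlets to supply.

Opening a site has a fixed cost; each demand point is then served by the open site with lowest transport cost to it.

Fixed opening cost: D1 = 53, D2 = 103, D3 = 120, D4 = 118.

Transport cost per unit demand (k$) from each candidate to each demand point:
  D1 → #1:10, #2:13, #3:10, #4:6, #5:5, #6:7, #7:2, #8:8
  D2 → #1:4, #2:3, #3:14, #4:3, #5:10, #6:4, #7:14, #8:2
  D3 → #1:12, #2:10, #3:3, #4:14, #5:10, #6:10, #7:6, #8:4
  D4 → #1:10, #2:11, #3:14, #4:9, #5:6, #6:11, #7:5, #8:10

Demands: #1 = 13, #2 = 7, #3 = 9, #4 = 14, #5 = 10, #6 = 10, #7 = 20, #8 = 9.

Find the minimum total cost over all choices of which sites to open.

Open {D1, D2}: assign each demand point to its cheapest open site.
  #1→D2 13×4=52, #2→D2 7×3=21, #3→D1 9×10=90, #4→D2 14×3=42, #5→D1 10×5=50, #6→D2 10×4=40, #7→D1 20×2=40, #8→D2 9×2=18
  transport cost 353, fixed 156 → total 509.
Compare {D1, D2, D3}: transport cost 290 + fixed 276 = 566.
Compare {D1, D2, D4}: transport cost 353 + fixed 274 = 627.
Compare {D2, D3}: transport cost 420 + fixed 223 = 643.
All other subsets cost ≥ 566. Minimum total cost: 509.

509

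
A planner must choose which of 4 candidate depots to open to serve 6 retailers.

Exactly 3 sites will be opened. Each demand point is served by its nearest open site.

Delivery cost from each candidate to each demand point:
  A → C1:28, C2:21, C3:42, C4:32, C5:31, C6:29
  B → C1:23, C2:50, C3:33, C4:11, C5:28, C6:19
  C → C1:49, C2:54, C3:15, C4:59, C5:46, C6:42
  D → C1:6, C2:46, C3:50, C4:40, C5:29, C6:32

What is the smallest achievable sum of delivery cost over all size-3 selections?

117

Open {A, B, C}.
  C1→B 23, C2→A 21, C3→C 15, C4→B 11, C5→B 28, C6→B 19  ⇒ total 117.
Compare {A, B, D}: total 118.
Compare {B, C, D}: total 125.
No size-3 selection does better; minimum is 117.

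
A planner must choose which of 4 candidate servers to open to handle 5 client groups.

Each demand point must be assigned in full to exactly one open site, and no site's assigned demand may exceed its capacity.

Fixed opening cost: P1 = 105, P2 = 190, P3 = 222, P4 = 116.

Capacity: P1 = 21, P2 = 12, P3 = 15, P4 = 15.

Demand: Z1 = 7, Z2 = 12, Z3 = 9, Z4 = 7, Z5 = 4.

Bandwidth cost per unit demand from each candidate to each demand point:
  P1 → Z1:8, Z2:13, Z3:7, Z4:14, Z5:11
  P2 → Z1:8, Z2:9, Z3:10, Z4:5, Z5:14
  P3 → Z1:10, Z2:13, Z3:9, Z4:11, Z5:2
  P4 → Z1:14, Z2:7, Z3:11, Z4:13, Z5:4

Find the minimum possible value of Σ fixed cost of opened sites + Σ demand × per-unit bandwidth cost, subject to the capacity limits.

Open {P1, P2, P4}; cheapest assignment that respects the capacities:
  P1 (cap 21, load 20): Z1, Z3, Z5 — cost 7×8 + 9×7 + 4×11 = 163
  P2 (cap 12, load 7): Z4 — cost 7×5 = 35
  P4 (cap 15, load 12): Z2 — cost 12×7 = 84
  Shipping 282, fixed 411 → total 693.
  Any other capacity-feasible assignment to {P1, P2, P4} ships for at least 282.
Compare {P1, P3, P4}: its best feasible assignment gives total 731.
Compare {P1, P2, P3}: its best feasible assignment gives total 829.
Every other set of open sites that can feasibly serve all demand totals ≥ 731 even under its best assignment. Minimum: 693.

693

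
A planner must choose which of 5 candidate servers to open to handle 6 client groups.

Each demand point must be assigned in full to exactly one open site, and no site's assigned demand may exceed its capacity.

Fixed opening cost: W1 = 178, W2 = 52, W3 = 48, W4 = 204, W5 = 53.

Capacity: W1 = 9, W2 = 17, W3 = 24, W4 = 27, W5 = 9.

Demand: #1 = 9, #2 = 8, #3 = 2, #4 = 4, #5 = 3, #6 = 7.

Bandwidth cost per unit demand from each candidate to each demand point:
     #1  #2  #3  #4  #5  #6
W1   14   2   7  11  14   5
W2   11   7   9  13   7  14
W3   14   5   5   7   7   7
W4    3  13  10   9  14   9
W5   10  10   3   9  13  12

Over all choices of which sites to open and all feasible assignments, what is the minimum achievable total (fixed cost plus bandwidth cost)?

Open {W3, W5}; cheapest assignment that respects the capacities:
  W3 (cap 24, load 24): #2, #3, #4, #5, #6 — cost 8×5 + 2×5 + 4×7 + 3×7 + 7×7 = 148
  W5 (cap 9, load 9): #1 — cost 9×10 = 90
  Shipping 238, fixed 101 → total 339.
  Any other capacity-feasible assignment to {W3, W5} ships for at least 238.
Compare {W2, W3}: its best feasible assignment gives total 347.
Compare {W2, W3, W5}: its best feasible assignment gives total 391.
Every other set of open sites that can feasibly serve all demand totals ≥ 347 even under its best assignment. Minimum: 339.

339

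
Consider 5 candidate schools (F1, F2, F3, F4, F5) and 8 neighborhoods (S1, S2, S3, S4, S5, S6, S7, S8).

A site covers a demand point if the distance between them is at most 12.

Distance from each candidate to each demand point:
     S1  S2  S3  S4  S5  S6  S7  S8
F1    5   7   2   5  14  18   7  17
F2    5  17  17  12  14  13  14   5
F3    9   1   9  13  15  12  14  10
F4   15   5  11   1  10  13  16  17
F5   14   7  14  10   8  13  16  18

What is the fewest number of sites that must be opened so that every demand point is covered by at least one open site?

Coverage sets (demand points within 12 of each site):
  F1: {S1, S2, S3, S4, S7}
  F2: {S1, S4, S8}
  F3: {S1, S2, S3, S6, S8}
  F4: {S2, S3, S4, S5}
  F5: {S2, S4, S5}
No 2 sites suffice: every size-2 union leaves at least one demand point uncovered.
But {F1, F3, F4} covers everything, so the minimum is 3.

3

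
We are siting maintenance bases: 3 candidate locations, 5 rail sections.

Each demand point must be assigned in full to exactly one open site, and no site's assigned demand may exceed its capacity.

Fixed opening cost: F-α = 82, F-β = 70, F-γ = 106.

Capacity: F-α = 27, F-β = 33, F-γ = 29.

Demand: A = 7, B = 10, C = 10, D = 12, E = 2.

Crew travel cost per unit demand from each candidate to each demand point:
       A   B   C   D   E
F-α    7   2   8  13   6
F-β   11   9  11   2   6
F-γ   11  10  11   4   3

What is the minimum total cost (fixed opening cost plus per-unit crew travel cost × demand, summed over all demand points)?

Open {F-α, F-β}; cheapest assignment that respects the capacities:
  F-α (cap 27, load 27): A, B, C — cost 7×7 + 10×2 + 10×8 = 149
  F-β (cap 33, load 14): D, E — cost 12×2 + 2×6 = 36
  Shipping 185, fixed 152 → total 337.
  Any other capacity-feasible assignment to {F-α, F-β} ships for at least 185.
Compare {F-α, F-γ}: its best feasible assignment gives total 391.
Compare {F-α, F-β, F-γ}: its best feasible assignment gives total 437.
Every other set of open sites that can feasibly serve all demand totals ≥ 391 even under its best assignment. Minimum: 337.

337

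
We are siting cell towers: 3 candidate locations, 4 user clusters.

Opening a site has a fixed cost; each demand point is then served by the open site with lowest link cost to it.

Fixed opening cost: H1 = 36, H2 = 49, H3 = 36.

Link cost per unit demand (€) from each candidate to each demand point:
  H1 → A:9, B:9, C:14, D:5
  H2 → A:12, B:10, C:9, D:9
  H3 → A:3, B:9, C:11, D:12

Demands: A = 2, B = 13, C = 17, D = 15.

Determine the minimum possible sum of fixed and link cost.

Open {H1, H2}: assign each demand point to its cheapest open site.
  A→H1 2×9=18, B→H1 13×9=117, C→H2 17×9=153, D→H1 15×5=75
  link cost 363, fixed 85 → total 448.
Compare {H1, H3}: link cost 385 + fixed 72 = 457.
Compare {H1, H2, H3}: link cost 351 + fixed 121 = 472.
Compare {H1}: link cost 448 + fixed 36 = 484.
All other subsets cost ≥ 457. Minimum total cost: 448.

448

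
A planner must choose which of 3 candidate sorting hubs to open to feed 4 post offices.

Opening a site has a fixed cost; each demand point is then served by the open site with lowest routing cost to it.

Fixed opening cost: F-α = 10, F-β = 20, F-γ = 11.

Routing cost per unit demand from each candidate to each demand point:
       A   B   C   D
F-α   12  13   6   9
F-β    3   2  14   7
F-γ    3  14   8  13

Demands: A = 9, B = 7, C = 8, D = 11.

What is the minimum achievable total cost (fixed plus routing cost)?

196

Open {F-α, F-β}: assign each demand point to its cheapest open site.
  A→F-β 9×3=27, B→F-β 7×2=14, C→F-α 8×6=48, D→F-β 11×7=77
  routing cost 166, fixed 30 → total 196.
Compare {F-α, F-β, F-γ}: routing cost 166 + fixed 41 = 207.
Compare {F-β, F-γ}: routing cost 182 + fixed 31 = 213.
Compare {F-β}: routing cost 230 + fixed 20 = 250.
All other subsets cost ≥ 207. Minimum total cost: 196.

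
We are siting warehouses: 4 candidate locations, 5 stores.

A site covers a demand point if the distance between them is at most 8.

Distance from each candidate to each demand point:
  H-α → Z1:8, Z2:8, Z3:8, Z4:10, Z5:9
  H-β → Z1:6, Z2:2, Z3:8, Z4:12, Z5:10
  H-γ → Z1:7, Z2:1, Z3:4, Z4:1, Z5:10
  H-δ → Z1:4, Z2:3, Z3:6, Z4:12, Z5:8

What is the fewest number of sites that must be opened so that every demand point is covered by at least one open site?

2

Coverage sets (demand points within 8 of each site):
  H-α: {Z1, Z2, Z3}
  H-β: {Z1, Z2, Z3}
  H-γ: {Z1, Z2, Z3, Z4}
  H-δ: {Z1, Z2, Z3, Z5}
No single site covers all 5 demand points.
But {H-γ, H-δ} covers everything, so the minimum is 2.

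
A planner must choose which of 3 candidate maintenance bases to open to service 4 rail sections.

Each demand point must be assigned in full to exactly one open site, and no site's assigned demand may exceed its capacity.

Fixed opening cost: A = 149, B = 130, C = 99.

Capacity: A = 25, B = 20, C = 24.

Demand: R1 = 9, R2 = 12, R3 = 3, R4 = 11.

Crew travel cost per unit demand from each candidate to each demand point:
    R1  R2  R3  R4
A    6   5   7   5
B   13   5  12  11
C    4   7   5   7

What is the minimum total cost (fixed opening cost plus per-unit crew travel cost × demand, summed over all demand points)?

Open {A, C}; cheapest assignment that respects the capacities:
  A (cap 25, load 23): R2, R4 — cost 12×5 + 11×5 = 115
  C (cap 24, load 12): R1, R3 — cost 9×4 + 3×5 = 51
  Shipping 166, fixed 248 → total 414.
  Any other capacity-feasible assignment to {A, C} ships for at least 166.
Compare {B, C}: its best feasible assignment gives total 417.
Compare {A, B}: its best feasible assignment gives total 469.
Every other set of open sites that can feasibly serve all demand totals ≥ 417 even under its best assignment. Minimum: 414.

414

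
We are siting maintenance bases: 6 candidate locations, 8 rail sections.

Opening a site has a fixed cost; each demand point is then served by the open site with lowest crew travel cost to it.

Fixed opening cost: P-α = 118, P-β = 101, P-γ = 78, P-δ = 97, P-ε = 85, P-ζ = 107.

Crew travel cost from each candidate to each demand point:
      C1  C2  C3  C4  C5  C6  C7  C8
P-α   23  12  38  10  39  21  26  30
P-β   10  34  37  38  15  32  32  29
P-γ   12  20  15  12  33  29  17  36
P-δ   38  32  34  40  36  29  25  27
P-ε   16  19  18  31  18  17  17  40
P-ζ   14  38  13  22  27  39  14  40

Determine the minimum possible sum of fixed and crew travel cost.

252

Open {P-γ}: assign each demand point to its cheapest open site.
  C1→P-γ 12, C2→P-γ 20, C3→P-γ 15, C4→P-γ 12, C5→P-γ 33, C6→P-γ 29, C7→P-γ 17, C8→P-γ 36
  crew travel cost 174, fixed 78 → total 252.
Compare {P-ε}: crew travel cost 176 + fixed 85 = 261.
Compare {P-γ, P-ε}: crew travel cost 146 + fixed 163 = 309.
Compare {P-ζ}: crew travel cost 207 + fixed 107 = 314.
All other subsets cost ≥ 261. Minimum total cost: 252.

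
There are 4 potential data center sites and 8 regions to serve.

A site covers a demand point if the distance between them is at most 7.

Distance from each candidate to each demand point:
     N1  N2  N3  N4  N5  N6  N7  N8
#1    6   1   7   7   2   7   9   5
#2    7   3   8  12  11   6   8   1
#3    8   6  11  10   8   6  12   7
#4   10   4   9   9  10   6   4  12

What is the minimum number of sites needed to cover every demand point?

Coverage sets (demand points within 7 of each site):
  #1: {N1, N2, N3, N4, N5, N6, N8}
  #2: {N1, N2, N6, N8}
  #3: {N2, N6, N8}
  #4: {N2, N6, N7}
No single site covers all 8 demand points.
But {#1, #4} covers everything, so the minimum is 2.

2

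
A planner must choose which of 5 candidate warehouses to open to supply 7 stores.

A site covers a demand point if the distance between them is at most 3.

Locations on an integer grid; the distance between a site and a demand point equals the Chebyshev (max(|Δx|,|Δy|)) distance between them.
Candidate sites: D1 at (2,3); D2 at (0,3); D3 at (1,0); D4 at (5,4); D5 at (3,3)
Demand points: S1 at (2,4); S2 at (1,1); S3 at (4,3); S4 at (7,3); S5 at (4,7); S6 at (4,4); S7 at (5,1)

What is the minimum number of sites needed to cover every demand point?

Coverage sets (demand points within 3 of each site):
  D1: {S1, S2, S3, S6, S7}
  D2: {S1, S2}
  D3: {S2, S3}
  D4: {S1, S3, S4, S5, S6, S7}
  D5: {S1, S2, S3, S6, S7}
No single site covers all 7 demand points.
But {D1, D4} covers everything, so the minimum is 2.

2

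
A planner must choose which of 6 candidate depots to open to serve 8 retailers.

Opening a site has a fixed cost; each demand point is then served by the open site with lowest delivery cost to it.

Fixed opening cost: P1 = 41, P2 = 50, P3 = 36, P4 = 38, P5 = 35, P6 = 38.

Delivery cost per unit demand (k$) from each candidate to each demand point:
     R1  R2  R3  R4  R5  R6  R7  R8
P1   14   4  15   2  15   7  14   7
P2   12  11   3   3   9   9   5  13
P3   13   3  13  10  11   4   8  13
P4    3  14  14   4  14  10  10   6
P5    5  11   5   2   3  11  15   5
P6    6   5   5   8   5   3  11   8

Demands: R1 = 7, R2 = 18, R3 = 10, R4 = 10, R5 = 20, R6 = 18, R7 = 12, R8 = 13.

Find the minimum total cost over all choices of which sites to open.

Open {P2, P3, P5}: assign each demand point to its cheapest open site.
  R1→P5 7×5=35, R2→P3 18×3=54, R3→P2 10×3=30, R4→P5 10×2=20, R5→P5 20×3=60, R6→P3 18×4=72, R7→P2 12×5=60, R8→P5 13×5=65
  delivery cost 396, fixed 121 → total 517.
Compare {P3, P5}: delivery cost 452 + fixed 71 = 523.
Compare {P2, P5, P6}: delivery cost 414 + fixed 123 = 537.
Compare {P2, P3, P5, P6}: delivery cost 378 + fixed 159 = 537.
All other subsets cost ≥ 523. Minimum total cost: 517.

517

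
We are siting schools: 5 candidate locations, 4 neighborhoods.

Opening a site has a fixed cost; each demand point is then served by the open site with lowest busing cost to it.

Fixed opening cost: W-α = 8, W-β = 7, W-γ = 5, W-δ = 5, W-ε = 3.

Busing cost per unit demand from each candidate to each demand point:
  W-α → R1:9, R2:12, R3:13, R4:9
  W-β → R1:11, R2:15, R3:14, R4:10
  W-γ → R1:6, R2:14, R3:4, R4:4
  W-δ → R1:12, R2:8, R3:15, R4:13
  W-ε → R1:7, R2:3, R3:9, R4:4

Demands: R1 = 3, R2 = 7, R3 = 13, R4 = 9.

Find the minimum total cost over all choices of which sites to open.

Open {W-γ, W-ε}: assign each demand point to its cheapest open site.
  R1→W-γ 3×6=18, R2→W-ε 7×3=21, R3→W-γ 13×4=52, R4→W-γ 9×4=36
  busing cost 127, fixed 8 → total 135.
Compare {W-γ, W-δ, W-ε}: busing cost 127 + fixed 13 = 140.
Compare {W-β, W-γ, W-ε}: busing cost 127 + fixed 15 = 142.
Compare {W-α, W-γ, W-ε}: busing cost 127 + fixed 16 = 143.
All other subsets cost ≥ 140. Minimum total cost: 135.

135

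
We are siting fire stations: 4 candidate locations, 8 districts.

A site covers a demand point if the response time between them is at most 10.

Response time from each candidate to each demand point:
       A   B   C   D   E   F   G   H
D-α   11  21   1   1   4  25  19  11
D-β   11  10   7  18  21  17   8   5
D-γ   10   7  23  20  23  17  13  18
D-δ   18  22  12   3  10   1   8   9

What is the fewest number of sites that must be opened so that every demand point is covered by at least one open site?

3

Coverage sets (demand points within 10 of each site):
  D-α: {C, D, E}
  D-β: {B, C, G, H}
  D-γ: {A, B}
  D-δ: {D, E, F, G, H}
No 2 sites suffice: every size-2 union leaves at least one demand point uncovered.
But {D-α, D-γ, D-δ} covers everything, so the minimum is 3.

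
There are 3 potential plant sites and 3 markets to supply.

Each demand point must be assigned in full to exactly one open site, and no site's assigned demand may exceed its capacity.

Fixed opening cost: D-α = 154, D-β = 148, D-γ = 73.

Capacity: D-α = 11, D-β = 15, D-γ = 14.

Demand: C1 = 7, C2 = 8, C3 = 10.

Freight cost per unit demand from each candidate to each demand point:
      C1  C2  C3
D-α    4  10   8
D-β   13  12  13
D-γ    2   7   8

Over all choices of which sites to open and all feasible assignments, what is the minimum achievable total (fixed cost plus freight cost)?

Open {D-β, D-γ}; cheapest assignment that respects the capacities:
  D-β (cap 15, load 15): C1, C2 — cost 7×13 + 8×12 = 187
  D-γ (cap 14, load 10): C3 — cost 10×8 = 80
  Shipping 267, fixed 221 → total 488.
  Any other capacity-feasible assignment to {D-β, D-γ} ships for at least 267.
Compare {D-α, D-β, D-γ}: its best feasible assignment gives total 565.
Compare {D-α, D-β}: its best feasible assignment gives total 569.
Every other set of open sites that can feasibly serve all demand totals ≥ 565 even under its best assignment. Minimum: 488.

488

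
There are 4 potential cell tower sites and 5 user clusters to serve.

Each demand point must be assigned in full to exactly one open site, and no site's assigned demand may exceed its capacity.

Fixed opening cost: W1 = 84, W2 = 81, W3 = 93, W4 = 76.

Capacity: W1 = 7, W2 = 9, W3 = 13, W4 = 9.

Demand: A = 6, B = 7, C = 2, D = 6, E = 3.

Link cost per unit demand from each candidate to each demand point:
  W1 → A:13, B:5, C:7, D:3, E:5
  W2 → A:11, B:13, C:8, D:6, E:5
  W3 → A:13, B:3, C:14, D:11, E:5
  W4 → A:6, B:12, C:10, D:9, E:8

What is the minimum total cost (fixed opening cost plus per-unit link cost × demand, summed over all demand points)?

363

Open {W1, W3, W4}; cheapest assignment that respects the capacities:
  W1 (cap 7, load 6): D — cost 6×3 = 18
  W3 (cap 13, load 10): B, E — cost 7×3 + 3×5 = 36
  W4 (cap 9, load 8): A, C — cost 6×6 + 2×10 = 56
  Shipping 110, fixed 253 → total 363.
  Any other capacity-feasible assignment to {W1, W3, W4} ships for at least 110.
Compare {W2, W3, W4}: its best feasible assignment gives total 374.
Compare {W1, W2, W4}: its best feasible assignment gives total 383.
Every other set of open sites that can feasibly serve all demand totals ≥ 374 even under its best assignment. Minimum: 363.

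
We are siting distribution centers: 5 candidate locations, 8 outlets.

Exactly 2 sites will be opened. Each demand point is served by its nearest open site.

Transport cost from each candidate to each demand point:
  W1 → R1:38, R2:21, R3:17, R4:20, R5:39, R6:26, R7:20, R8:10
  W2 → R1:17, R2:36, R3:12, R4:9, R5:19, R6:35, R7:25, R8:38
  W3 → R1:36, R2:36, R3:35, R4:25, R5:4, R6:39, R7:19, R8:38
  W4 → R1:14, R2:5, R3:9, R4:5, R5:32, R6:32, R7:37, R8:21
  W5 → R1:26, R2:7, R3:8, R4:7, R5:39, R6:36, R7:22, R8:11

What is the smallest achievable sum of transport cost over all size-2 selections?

Open {W3, W4}.
  R1→W4 14, R2→W4 5, R3→W4 9, R4→W4 5, R5→W3 4, R6→W4 32, R7→W3 19, R8→W4 21  ⇒ total 109.
Compare {W3, W5}: total 118.
Compare {W1, W4}: total 121.
No size-2 selection does better; minimum is 109.

109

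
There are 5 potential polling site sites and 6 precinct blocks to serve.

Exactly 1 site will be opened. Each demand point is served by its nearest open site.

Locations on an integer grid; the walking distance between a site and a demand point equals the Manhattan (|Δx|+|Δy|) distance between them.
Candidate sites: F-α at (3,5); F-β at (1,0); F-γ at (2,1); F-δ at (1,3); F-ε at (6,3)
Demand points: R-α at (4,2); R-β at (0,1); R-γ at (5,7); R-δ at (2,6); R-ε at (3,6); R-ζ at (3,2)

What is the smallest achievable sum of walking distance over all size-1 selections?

Open {F-α}.
  R-α→F-α 4, R-β→F-α 7, R-γ→F-α 4, R-δ→F-α 2, R-ε→F-α 1, R-ζ→F-α 3  ⇒ total 21.
Compare {F-γ}: total 27.
Compare {F-δ}: total 27.
No size-1 selection does better; minimum is 21.

21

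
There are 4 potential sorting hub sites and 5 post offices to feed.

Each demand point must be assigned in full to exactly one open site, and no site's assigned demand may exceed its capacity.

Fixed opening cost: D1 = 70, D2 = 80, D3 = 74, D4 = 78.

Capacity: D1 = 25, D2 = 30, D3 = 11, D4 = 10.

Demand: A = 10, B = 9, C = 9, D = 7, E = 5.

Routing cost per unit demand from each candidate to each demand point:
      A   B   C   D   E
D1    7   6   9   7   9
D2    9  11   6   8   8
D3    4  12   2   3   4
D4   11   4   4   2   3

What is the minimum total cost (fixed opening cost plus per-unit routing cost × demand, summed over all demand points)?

Open {D1, D3, D4}; cheapest assignment that respects the capacities:
  D1 (cap 25, load 24): A, B, E — cost 10×7 + 9×6 + 5×9 = 169
  D3 (cap 11, load 9): C — cost 9×2 = 18
  D4 (cap 10, load 7): D — cost 7×2 = 14
  Shipping 201, fixed 222 → total 423.
  Any other capacity-feasible assignment to {D1, D3, D4} ships for at least 201.
Compare {D1, D2}: its best feasible assignment gives total 424.
Compare {D2, D3}: its best feasible assignment gives total 443.
Every other set of open sites that can feasibly serve all demand totals ≥ 424 even under its best assignment. Minimum: 423.

423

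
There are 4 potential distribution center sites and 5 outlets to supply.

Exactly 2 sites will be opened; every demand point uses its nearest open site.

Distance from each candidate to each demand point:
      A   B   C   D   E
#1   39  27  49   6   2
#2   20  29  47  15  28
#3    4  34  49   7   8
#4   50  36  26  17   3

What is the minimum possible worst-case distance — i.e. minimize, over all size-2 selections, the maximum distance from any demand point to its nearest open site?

29

Open {#2, #4}.
  Farthest demand point is B at distance 29 (to #2); all others are ≤ 29.
With {#3, #4} the worst case is 34.
With {#1, #4} the worst case is 39.
No size-2 selection achieves below 29.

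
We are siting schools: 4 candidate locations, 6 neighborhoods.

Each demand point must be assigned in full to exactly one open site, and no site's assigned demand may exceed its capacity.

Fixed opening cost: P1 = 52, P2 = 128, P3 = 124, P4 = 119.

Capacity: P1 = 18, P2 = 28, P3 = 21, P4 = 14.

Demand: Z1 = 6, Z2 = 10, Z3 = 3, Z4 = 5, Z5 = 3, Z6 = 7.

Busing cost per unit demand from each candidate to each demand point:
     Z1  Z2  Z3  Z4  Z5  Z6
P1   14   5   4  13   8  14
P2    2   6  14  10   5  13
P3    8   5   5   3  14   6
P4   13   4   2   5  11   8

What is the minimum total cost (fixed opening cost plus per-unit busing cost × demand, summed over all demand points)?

367

Open {P1, P3}; cheapest assignment that respects the capacities:
  P1 (cap 18, load 16): Z2, Z3, Z5 — cost 10×5 + 3×4 + 3×8 = 86
  P3 (cap 21, load 18): Z1, Z4, Z6 — cost 6×8 + 5×3 + 7×6 = 105
  Shipping 191, fixed 176 → total 367.
  Any other capacity-feasible assignment to {P1, P3} ships for at least 191.
Compare {P1, P2}: its best feasible assignment gives total 410.
Compare {P2, P3}: its best feasible assignment gives total 411.
Every other set of open sites that can feasibly serve all demand totals ≥ 410 even under its best assignment. Minimum: 367.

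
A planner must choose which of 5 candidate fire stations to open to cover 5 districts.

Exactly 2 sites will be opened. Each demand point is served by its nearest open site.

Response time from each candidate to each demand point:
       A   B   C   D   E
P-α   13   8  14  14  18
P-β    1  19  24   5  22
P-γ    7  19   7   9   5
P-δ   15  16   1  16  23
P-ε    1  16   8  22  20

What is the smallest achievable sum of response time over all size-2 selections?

Open {P-α, P-γ}.
  A→P-γ 7, B→P-α 8, C→P-γ 7, D→P-γ 9, E→P-γ 5  ⇒ total 36.
Compare {P-β, P-γ}: total 37.
Compare {P-γ, P-δ}: total 38.
No size-2 selection does better; minimum is 36.

36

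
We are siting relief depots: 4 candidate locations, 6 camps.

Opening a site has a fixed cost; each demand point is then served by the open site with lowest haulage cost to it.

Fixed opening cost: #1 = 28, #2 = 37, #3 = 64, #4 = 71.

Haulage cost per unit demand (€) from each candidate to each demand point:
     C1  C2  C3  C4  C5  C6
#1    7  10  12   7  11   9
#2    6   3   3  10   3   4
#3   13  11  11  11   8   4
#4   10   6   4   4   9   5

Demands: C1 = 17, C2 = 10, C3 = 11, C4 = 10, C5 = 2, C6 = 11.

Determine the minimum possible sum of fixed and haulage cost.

350

Open {#1, #2}: assign each demand point to its cheapest open site.
  C1→#2 17×6=102, C2→#2 10×3=30, C3→#2 11×3=33, C4→#1 10×7=70, C5→#2 2×3=6, C6→#2 11×4=44
  haulage cost 285, fixed 65 → total 350.
Compare {#2}: haulage cost 315 + fixed 37 = 352.
Compare {#2, #4}: haulage cost 255 + fixed 108 = 363.
Compare {#1, #2, #4}: haulage cost 255 + fixed 136 = 391.
All other subsets cost ≥ 352. Minimum total cost: 350.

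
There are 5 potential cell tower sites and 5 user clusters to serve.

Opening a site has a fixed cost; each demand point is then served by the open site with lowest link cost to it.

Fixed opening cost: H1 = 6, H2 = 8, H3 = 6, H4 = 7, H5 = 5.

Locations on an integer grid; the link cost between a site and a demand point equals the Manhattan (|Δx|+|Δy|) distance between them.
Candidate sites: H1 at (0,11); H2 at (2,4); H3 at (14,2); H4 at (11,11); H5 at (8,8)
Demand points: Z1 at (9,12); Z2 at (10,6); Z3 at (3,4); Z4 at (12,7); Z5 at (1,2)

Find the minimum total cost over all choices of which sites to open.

31

Open {H2, H5}: assign each demand point to its cheapest open site.
  Z1→H5 5, Z2→H5 4, Z3→H2 1, Z4→H5 5, Z5→H2 3
  link cost 18, fixed 13 → total 31.
Compare {H2, H4}: link cost 18 + fixed 15 = 33.
Compare {H2, H4, H5}: link cost 16 + fixed 20 = 36.
Compare {H1, H2, H5}: link cost 18 + fixed 19 = 37.
All other subsets cost ≥ 33. Minimum total cost: 31.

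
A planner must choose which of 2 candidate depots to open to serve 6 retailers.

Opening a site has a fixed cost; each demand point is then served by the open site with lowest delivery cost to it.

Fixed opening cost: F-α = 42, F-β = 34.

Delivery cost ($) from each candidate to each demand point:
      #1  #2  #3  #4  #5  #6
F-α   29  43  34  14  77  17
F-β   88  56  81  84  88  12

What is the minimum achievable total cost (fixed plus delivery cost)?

256

Open {F-α}: assign each demand point to its cheapest open site.
  #1→F-α 29, #2→F-α 43, #3→F-α 34, #4→F-α 14, #5→F-α 77, #6→F-α 17
  delivery cost 214, fixed 42 → total 256.
Compare {F-α, F-β}: delivery cost 209 + fixed 76 = 285.
Compare {F-β}: delivery cost 409 + fixed 34 = 443.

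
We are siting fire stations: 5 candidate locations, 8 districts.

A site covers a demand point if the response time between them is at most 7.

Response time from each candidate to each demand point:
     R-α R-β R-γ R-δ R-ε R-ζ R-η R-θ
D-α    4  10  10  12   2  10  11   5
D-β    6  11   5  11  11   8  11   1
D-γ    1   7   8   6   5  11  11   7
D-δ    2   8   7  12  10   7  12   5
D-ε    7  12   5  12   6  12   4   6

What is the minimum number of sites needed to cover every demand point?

3

Coverage sets (demand points within 7 of each site):
  D-α: {R-α, R-ε, R-θ}
  D-β: {R-α, R-γ, R-θ}
  D-γ: {R-α, R-β, R-δ, R-ε, R-θ}
  D-δ: {R-α, R-γ, R-ζ, R-θ}
  D-ε: {R-α, R-γ, R-ε, R-η, R-θ}
No 2 sites suffice: every size-2 union leaves at least one demand point uncovered.
But {D-γ, D-δ, D-ε} covers everything, so the minimum is 3.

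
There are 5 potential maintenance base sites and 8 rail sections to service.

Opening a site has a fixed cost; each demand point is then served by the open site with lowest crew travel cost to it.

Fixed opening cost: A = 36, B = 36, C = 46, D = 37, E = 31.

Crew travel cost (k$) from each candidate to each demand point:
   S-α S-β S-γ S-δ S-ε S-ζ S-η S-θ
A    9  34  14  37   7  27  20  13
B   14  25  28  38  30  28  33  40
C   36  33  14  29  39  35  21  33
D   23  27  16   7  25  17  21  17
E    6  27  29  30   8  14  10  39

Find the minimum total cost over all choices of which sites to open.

Open {D, E}: assign each demand point to its cheapest open site.
  S-α→E 6, S-β→D 27, S-γ→D 16, S-δ→D 7, S-ε→E 8, S-ζ→E 14, S-η→E 10, S-θ→D 17
  crew travel cost 105, fixed 68 → total 173.
Compare {A, D}: crew travel cost 114 + fixed 73 = 187.
Compare {A, E}: crew travel cost 121 + fixed 67 = 188.
Compare {D}: crew travel cost 153 + fixed 37 = 190.
All other subsets cost ≥ 187. Minimum total cost: 173.

173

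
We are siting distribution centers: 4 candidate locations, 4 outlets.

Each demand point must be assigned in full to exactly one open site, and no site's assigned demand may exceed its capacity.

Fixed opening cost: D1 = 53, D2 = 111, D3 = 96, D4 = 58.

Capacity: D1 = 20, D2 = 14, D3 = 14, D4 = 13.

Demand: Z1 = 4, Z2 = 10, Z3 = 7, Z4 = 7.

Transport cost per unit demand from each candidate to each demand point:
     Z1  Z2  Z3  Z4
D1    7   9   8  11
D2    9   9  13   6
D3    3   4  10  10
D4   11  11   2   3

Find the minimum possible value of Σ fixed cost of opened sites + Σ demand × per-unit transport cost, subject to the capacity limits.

Open {D1, D4}; cheapest assignment that respects the capacities:
  D1 (cap 20, load 17): Z2, Z3 — cost 10×9 + 7×8 = 146
  D4 (cap 13, load 11): Z1, Z4 — cost 4×11 + 7×3 = 65
  Shipping 211, fixed 111 → total 322.
  Any other capacity-feasible assignment to {D1, D4} ships for at least 211.
Compare {D1, D3}: its best feasible assignment gives total 334.
Compare {D1, D3, D4}: its best feasible assignment gives total 336.
Every other set of open sites that can feasibly serve all demand totals ≥ 334 even under its best assignment. Minimum: 322.

322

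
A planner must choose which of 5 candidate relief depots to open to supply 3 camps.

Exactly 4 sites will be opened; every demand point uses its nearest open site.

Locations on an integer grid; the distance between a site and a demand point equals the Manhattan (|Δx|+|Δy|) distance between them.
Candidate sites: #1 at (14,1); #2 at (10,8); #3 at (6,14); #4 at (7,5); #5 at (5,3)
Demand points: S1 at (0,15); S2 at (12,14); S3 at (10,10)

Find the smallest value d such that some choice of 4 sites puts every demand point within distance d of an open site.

7

Open {#1, #2, #3, #4}.
  Farthest demand point is S1 at distance 7 (to #3); all others are ≤ 7.
With {#1, #2, #3, #5} the worst case is 7.
With {#2, #3, #4, #5} the worst case is 7.
No size-4 selection achieves below 7.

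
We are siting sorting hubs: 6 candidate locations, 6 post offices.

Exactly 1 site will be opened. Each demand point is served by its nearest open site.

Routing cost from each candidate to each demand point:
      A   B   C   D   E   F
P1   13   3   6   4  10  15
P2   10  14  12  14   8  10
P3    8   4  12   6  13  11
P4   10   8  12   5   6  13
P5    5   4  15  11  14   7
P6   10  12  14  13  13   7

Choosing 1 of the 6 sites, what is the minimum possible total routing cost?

Open {P1}.
  A→P1 13, B→P1 3, C→P1 6, D→P1 4, E→P1 10, F→P1 15  ⇒ total 51.
Compare {P3}: total 54.
Compare {P4}: total 54.
No size-1 selection does better; minimum is 51.

51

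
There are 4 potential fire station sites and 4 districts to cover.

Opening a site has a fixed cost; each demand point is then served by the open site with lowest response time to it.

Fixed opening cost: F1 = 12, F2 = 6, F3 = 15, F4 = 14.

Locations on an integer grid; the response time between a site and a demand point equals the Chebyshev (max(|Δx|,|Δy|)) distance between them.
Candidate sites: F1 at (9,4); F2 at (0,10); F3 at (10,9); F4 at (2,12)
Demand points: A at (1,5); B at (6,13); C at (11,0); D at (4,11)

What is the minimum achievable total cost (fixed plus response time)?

Open {F2}: assign each demand point to its cheapest open site.
  A→F2 5, B→F2 6, C→F2 11, D→F2 4
  response time 26, fixed 6 → total 32.
Compare {F1, F2}: response time 19 + fixed 18 = 37.
Compare {F4}: response time 25 + fixed 14 = 39.
Compare {F1}: response time 28 + fixed 12 = 40.
All other subsets cost ≥ 37. Minimum total cost: 32.

32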